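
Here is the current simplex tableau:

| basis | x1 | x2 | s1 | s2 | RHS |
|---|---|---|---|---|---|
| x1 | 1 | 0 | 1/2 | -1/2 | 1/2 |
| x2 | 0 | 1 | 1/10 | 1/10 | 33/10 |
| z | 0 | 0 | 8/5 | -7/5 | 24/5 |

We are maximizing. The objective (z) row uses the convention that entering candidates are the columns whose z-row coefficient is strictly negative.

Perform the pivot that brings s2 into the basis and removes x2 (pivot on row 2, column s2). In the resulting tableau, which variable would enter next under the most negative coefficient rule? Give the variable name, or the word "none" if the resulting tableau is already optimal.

none

Pivot element 1/10. New z-row = old z-row − (-7/5)·(row 2/(1/10)).
Updated z-row coefficients: x1: 0, x2: 14, s1: 3, s2: 0.
No coefficient is strictly negative; the tableau after this pivot is optimal.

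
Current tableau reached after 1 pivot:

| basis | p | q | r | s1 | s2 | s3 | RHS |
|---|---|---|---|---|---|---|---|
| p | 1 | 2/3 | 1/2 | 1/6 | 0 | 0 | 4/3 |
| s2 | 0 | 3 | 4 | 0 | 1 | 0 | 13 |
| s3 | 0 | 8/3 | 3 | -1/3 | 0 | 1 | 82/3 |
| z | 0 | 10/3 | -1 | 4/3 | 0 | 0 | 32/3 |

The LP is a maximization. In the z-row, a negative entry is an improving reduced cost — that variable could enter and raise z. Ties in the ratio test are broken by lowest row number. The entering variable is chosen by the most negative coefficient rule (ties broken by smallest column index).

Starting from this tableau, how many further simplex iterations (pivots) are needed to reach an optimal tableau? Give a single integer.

1

pivot: r in, p out → z = 40/3
No improving column remains; optimal.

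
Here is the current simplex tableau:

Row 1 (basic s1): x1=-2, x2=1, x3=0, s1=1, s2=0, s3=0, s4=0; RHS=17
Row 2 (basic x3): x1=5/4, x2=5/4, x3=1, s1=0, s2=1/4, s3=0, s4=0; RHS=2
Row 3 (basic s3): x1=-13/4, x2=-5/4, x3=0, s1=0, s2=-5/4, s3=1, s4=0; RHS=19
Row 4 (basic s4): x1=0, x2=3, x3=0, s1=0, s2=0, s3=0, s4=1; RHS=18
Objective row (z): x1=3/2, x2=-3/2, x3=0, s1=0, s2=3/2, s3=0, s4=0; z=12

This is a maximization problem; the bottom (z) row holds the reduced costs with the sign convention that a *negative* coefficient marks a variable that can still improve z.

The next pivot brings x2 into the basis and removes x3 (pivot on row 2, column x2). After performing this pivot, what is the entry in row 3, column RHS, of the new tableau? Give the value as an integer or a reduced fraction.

Pivot element is row 2, column x2: 5/4.
Normalize row 2: new (row 2, RHS) = 2/(5/4) = 8/5.
row 3 ← row 3 − (-5/4)·(new row 2): 19 − (-5/4)·(8/5) = 21.

21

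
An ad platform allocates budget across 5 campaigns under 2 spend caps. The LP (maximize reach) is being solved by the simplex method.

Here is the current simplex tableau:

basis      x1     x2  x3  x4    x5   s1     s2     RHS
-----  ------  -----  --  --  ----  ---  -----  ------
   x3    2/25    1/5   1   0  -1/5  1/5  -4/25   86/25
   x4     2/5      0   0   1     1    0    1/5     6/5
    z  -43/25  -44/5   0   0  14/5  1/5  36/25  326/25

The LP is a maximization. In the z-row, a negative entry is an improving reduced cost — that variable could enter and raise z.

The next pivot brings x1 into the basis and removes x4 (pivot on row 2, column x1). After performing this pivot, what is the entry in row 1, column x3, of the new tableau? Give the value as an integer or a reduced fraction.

Pivot element is row 2, column x1: 2/5.
Normalize row 2: new (row 2, x3) = 0/(2/5) = 0.
row 1 ← row 1 − (2/25)·(new row 2): 1 − (2/25)·0 = 1.

1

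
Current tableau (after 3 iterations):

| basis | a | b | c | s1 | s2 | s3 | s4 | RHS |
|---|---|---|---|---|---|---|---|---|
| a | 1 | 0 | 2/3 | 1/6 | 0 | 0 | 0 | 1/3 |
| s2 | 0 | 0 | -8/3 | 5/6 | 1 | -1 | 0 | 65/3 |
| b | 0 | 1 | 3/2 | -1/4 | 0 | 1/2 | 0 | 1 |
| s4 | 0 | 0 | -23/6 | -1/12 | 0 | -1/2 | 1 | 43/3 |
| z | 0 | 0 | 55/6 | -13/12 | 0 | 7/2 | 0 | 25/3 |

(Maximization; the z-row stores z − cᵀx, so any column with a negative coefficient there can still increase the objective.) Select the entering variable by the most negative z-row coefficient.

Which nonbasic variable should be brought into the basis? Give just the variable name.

s1

Objective-row coefficients: a: 0, b: 0, c: 55/6, s1: -13/12, s2: 0, s3: 7/2, s4: 0.
The most negative is -13/12 in column s1, so s1 enters.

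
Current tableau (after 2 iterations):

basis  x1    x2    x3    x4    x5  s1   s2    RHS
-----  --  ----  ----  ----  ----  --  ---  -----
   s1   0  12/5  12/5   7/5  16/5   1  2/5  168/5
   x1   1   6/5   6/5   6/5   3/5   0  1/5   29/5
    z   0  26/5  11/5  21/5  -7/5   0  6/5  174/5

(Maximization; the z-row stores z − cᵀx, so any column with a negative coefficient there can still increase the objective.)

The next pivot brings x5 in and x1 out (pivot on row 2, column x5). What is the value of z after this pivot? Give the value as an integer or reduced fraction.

145/3

Minimum ratio for x5: (29/5)/(3/5) = 29/3.
z changes by −(z-row coeff of x5)·ratio = −(-7/5)·(29/3) = 203/15.
New z = 174/5 + (203/15) = 145/3.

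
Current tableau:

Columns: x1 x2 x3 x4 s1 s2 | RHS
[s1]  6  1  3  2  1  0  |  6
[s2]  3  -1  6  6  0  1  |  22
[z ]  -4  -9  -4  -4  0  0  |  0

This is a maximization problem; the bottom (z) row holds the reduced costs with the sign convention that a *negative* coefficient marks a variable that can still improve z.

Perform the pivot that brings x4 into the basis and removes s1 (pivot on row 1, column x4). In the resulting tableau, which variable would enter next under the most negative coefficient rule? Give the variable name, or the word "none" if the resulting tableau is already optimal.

Pivot element 2. New z-row = old z-row − (-4)·(row 1/2).
Updated z-row coefficients: x1: 8, x2: -7, x3: 2, x4: 0, s1: 2, s2: 0.
The most negative is -7 in column x2, so x2 would enter next.

x2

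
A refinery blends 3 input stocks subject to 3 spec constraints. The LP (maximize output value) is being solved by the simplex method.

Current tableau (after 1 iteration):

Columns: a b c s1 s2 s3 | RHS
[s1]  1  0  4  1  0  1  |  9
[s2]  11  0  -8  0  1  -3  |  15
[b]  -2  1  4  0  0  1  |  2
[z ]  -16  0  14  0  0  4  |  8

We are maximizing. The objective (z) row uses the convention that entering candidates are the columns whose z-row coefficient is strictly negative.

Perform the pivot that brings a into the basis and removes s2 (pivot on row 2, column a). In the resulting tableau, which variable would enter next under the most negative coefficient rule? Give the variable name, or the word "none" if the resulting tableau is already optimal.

s3

Pivot element 11. New z-row = old z-row − (-16)·(row 2/11).
Updated z-row coefficients: a: 0, b: 0, c: 26/11, s1: 0, s2: 16/11, s3: -4/11.
The most negative is -4/11 in column s3, so s3 would enter next.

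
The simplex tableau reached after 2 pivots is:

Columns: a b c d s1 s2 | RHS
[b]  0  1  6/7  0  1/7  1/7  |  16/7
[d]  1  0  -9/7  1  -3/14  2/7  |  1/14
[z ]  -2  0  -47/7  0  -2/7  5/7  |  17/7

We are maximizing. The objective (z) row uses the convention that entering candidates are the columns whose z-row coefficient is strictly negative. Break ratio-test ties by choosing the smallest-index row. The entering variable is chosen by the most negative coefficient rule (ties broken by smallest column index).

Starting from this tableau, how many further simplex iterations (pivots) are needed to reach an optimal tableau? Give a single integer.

2

pivot: c in, b out → z = 61/3
pivot: a in, d out → z = 82/3
No improving column remains; optimal.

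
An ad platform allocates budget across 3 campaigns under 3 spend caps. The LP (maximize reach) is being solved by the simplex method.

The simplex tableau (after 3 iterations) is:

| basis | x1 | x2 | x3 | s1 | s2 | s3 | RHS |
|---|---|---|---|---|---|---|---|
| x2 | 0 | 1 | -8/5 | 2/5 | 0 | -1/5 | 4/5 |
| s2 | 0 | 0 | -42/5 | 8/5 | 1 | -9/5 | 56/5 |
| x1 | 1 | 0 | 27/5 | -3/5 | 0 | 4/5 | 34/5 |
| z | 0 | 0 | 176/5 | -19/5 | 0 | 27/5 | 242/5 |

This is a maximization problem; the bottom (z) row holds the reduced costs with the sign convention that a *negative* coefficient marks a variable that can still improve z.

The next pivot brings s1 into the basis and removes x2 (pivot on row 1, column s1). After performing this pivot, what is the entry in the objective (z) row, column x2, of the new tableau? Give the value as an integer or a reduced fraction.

19/2

Pivot element is row 1, column s1: 2/5.
Normalize row 1: new (row 1, x2) = 1/(2/5) = 5/2.
z-row ← z-row − (-19/5)·(new row 1): 0 − (-19/5)·(5/2) = 19/2.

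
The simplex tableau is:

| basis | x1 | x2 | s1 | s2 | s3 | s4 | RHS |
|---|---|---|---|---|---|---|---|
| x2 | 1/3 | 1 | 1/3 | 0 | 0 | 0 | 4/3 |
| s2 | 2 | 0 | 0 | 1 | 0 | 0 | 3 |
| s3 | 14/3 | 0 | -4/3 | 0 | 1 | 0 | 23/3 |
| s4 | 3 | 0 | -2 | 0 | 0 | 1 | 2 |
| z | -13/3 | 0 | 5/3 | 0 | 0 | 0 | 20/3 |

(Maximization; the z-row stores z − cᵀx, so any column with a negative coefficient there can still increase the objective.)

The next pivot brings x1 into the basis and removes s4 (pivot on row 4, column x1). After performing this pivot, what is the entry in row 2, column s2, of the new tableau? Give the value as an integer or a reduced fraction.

1

Pivot element is row 4, column x1: 3.
Normalize row 4: new (row 4, s2) = 0/3 = 0.
row 2 ← row 2 − 2·(new row 4): 1 − 2·0 = 1.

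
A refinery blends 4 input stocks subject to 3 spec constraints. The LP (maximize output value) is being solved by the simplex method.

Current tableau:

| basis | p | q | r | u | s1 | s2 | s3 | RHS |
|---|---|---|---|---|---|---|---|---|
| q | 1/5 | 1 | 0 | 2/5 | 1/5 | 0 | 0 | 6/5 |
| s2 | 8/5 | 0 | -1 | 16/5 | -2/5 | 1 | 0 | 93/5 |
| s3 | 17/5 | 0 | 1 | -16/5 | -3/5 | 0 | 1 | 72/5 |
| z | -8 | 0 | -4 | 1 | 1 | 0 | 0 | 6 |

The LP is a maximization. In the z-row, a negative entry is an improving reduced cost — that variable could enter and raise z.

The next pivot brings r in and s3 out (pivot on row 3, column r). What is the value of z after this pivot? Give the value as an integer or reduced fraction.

318/5

Minimum ratio for r: (72/5)/1 = 72/5.
z changes by −(z-row coeff of r)·ratio = −(-4)·(72/5) = 288/5.
New z = 6 + (288/5) = 318/5.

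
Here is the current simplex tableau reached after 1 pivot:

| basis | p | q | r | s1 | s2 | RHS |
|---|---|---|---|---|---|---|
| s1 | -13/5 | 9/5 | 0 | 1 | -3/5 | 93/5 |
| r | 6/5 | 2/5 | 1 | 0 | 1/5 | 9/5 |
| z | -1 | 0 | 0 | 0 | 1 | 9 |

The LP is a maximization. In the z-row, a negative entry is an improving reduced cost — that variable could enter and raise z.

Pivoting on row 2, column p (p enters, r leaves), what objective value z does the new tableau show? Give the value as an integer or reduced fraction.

21/2

Minimum ratio for p: (9/5)/(6/5) = 3/2.
z changes by −(z-row coeff of p)·ratio = −(-1)·(3/2) = 3/2.
New z = 9 + (3/2) = 21/2.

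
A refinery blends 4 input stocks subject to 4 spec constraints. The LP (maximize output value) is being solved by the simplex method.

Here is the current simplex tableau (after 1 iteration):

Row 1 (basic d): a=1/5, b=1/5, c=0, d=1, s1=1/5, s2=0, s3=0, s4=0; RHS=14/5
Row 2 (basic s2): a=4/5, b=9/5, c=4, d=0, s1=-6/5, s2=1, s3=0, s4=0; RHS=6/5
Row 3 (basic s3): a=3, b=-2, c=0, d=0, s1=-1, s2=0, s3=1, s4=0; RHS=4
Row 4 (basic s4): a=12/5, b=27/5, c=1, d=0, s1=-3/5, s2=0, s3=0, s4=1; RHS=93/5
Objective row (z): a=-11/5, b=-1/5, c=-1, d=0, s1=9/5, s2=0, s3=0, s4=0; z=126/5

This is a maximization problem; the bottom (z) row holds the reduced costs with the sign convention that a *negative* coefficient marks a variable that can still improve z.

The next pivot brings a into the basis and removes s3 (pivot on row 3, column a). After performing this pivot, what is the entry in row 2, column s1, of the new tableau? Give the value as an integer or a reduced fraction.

-14/15

Pivot element is row 3, column a: 3.
Normalize row 3: new (row 3, s1) = (-1)/3 = -1/3.
row 2 ← row 2 − (4/5)·(new row 3): -6/5 − (4/5)·(-1/3) = -14/15.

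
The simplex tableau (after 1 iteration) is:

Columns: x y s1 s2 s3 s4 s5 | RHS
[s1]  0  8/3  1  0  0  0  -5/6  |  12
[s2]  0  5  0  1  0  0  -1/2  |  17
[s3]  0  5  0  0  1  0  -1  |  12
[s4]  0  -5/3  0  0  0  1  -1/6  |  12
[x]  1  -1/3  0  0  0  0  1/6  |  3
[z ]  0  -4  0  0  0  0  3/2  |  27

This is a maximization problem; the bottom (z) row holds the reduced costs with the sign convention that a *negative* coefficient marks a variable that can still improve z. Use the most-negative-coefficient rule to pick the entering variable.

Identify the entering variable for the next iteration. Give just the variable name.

y

Objective-row coefficients: x: 0, y: -4, s1: 0, s2: 0, s3: 0, s4: 0, s5: 3/2.
The most negative is -4 in column y, so y enters.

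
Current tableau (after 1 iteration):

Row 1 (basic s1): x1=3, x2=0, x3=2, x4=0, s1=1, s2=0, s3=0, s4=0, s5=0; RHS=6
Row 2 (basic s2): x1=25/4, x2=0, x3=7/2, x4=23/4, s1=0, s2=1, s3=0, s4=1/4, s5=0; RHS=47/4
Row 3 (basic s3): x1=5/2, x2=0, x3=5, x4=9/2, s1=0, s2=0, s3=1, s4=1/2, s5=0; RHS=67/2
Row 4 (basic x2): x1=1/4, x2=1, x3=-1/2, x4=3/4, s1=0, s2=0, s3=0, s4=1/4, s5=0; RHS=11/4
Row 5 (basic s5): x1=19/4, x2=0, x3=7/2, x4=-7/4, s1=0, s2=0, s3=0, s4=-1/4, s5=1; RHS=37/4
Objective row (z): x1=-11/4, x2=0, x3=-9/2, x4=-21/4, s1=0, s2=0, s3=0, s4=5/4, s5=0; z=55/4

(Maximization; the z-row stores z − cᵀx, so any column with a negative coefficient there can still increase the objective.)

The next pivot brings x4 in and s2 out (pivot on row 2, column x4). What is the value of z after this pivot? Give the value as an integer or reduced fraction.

Minimum ratio for x4: (47/4)/(23/4) = 47/23.
z changes by −(z-row coeff of x4)·ratio = −(-21/4)·(47/23) = 987/92.
New z = 55/4 + (987/92) = 563/23.

563/23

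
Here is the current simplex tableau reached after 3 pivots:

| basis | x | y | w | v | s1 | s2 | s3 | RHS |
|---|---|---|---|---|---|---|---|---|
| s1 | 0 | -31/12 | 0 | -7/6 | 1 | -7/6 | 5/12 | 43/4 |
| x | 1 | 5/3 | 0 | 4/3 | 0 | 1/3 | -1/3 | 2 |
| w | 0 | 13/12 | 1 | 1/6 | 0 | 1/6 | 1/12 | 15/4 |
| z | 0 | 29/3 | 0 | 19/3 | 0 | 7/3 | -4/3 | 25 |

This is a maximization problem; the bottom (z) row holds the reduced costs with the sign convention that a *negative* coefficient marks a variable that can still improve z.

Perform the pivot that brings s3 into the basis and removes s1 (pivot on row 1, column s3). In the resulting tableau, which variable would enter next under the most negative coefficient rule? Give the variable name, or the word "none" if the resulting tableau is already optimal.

Pivot element 5/12. New z-row = old z-row − (-4/3)·(row 1/(5/12)).
Updated z-row coefficients: x: 0, y: 7/5, w: 0, v: 13/5, s1: 16/5, s2: -7/5, s3: 0.
The most negative is -7/5 in column s2, so s2 would enter next.

s2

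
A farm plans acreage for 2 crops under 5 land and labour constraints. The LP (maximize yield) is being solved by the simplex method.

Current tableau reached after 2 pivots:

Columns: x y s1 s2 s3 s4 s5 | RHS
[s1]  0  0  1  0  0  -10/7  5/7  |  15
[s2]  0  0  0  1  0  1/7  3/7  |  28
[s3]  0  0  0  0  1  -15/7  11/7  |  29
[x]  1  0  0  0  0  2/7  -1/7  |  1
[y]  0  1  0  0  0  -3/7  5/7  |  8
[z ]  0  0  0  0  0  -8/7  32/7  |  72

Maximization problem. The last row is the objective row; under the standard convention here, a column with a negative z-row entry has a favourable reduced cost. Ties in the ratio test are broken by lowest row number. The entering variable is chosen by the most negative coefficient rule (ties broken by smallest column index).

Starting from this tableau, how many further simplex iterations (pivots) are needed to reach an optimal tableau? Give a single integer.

1

pivot: s4 in, x out → z = 76
No improving column remains; optimal.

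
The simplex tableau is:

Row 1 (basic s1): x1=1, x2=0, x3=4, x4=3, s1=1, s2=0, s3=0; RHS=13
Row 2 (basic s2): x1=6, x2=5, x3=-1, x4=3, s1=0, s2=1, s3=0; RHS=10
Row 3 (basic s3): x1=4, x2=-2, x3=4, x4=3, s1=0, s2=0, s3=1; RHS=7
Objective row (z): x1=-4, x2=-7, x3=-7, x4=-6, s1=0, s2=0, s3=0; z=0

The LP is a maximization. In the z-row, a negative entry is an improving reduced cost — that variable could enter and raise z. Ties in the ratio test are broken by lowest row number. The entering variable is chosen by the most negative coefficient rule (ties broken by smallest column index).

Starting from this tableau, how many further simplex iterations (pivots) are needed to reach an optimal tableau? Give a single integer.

2

pivot: x2 in, s2 out → z = 14
pivot: x3 in, s3 out → z = 119/3
No improving column remains; optimal.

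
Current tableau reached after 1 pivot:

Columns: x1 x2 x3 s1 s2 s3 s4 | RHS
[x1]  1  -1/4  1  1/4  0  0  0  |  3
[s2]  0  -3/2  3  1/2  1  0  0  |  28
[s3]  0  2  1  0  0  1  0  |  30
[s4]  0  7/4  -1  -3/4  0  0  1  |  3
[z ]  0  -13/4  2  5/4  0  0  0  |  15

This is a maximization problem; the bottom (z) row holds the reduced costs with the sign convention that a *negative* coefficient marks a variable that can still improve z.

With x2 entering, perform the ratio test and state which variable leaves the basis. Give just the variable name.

s4

Ratios: row 1 (x1): entry -1/4 ≤ 0, skip; row 2 (s2): entry -3/2 ≤ 0, skip; row 3 (s3): 30/2 = 15; row 4 (s4): 3/(7/4) = 12/7.
Minimum ratio 12/7 is in the s4 row, so s4 leaves.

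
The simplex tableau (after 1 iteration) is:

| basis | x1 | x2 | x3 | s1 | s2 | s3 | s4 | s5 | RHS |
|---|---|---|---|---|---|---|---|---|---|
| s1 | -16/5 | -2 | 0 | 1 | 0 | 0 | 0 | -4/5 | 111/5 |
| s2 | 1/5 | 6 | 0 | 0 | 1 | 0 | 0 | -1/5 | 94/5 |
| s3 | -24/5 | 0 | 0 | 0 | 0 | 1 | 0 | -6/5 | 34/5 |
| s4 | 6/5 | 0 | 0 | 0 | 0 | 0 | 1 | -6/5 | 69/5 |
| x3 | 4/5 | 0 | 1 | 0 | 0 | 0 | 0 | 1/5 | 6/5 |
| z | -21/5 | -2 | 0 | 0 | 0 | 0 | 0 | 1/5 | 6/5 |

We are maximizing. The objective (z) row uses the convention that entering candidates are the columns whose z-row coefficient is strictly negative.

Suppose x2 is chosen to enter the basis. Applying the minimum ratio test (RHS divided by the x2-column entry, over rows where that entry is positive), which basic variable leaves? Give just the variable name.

Ratios: row 1 (s1): entry -2 ≤ 0, skip; row 2 (s2): (94/5)/6 = 47/15; row 3 (s3): entry 0 ≤ 0, skip; row 4 (s4): entry 0 ≤ 0, skip; row 5 (x3): entry 0 ≤ 0, skip.
Minimum ratio 47/15 is in the s2 row, so s2 leaves.

s2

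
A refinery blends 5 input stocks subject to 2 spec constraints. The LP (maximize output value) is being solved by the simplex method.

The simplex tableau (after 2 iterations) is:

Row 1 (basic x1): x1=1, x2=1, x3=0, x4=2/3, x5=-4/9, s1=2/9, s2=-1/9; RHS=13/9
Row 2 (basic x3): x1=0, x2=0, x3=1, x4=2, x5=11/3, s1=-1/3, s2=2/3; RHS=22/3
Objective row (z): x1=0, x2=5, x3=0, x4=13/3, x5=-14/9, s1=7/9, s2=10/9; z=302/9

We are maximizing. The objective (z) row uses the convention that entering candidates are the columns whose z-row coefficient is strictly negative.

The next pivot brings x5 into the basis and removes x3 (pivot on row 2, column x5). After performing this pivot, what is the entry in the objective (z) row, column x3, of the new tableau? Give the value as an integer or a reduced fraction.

Pivot element is row 2, column x5: 11/3.
Normalize row 2: new (row 2, x3) = 1/(11/3) = 3/11.
z-row ← z-row − (-14/9)·(new row 2): 0 − (-14/9)·(3/11) = 14/33.

14/33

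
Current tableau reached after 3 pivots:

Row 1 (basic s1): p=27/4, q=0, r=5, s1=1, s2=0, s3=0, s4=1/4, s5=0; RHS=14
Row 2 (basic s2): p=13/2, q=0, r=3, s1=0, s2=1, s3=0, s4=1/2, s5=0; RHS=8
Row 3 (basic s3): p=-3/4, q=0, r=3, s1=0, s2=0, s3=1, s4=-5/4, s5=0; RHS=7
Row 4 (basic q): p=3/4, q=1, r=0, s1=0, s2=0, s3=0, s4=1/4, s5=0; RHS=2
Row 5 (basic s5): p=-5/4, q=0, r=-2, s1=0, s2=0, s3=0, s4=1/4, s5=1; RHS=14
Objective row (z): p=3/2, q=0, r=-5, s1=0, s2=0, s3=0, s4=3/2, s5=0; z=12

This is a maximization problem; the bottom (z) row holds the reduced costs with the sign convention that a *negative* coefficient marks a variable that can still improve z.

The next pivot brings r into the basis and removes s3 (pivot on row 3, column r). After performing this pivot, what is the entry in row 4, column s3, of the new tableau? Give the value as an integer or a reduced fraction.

0

Pivot element is row 3, column r: 3.
Normalize row 3: new (row 3, s3) = 1/3 = 1/3.
row 4 ← row 4 − 0·(new row 3): 0 − 0·(1/3) = 0.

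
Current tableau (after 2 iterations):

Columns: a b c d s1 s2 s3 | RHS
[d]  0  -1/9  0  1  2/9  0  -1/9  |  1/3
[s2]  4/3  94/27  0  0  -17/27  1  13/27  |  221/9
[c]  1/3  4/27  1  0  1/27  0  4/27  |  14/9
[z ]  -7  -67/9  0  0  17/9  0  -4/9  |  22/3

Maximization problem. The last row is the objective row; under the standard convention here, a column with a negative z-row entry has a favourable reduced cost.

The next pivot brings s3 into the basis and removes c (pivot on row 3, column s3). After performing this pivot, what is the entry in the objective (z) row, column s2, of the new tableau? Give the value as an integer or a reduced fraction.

Pivot element is row 3, column s3: 4/27.
Normalize row 3: new (row 3, s2) = 0/(4/27) = 0.
z-row ← z-row − (-4/9)·(new row 3): 0 − (-4/9)·0 = 0.

0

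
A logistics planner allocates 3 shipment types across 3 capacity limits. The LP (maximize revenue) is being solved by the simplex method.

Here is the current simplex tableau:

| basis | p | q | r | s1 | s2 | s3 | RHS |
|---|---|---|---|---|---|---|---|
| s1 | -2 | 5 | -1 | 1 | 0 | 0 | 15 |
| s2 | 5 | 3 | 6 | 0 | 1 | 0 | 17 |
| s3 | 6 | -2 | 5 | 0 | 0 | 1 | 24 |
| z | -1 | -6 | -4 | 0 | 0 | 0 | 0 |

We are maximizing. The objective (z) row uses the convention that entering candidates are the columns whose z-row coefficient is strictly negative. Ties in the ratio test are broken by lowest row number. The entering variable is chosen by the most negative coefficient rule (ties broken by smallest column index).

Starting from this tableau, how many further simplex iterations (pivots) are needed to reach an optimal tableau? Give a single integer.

pivot: q in, s1 out → z = 18
pivot: r in, s2 out → z = 802/33
No improving column remains; optimal.

2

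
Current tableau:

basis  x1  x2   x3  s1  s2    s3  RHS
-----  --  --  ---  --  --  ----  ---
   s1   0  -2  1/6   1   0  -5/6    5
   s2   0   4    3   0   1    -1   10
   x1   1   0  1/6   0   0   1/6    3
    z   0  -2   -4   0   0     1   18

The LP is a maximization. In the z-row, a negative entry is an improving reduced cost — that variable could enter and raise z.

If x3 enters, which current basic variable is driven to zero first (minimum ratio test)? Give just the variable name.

s2

Ratios: row 1 (s1): 5/(1/6) = 30; row 2 (s2): 10/3 = 10/3; row 3 (x1): 3/(1/6) = 18.
Minimum ratio 10/3 is in the s2 row, so s2 leaves.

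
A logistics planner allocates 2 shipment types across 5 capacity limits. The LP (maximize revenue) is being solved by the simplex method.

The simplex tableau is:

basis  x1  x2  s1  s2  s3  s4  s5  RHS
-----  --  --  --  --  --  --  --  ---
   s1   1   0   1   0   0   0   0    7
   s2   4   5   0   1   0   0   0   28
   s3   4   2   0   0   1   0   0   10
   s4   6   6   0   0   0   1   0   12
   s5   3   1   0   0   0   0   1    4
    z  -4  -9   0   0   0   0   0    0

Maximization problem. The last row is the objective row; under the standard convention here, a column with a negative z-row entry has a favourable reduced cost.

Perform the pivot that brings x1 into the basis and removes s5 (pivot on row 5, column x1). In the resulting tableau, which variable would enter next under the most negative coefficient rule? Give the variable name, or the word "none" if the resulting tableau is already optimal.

Pivot element 3. New z-row = old z-row − (-4)·(row 5/3).
Updated z-row coefficients: x1: 0, x2: -23/3, s1: 0, s2: 0, s3: 0, s4: 0, s5: 4/3.
The most negative is -23/3 in column x2, so x2 would enter next.

x2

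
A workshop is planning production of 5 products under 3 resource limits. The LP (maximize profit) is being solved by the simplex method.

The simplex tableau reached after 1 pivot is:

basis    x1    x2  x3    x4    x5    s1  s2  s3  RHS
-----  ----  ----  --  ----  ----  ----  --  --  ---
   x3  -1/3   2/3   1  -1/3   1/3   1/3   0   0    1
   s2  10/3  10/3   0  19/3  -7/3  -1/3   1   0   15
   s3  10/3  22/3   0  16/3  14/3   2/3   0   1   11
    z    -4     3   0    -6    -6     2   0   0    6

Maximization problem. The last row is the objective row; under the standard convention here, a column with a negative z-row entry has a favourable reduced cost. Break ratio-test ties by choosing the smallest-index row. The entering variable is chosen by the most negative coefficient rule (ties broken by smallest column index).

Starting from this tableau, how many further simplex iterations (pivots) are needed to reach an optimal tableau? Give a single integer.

2

pivot: x4 in, s3 out → z = 147/8
pivot: x5 in, x4 out → z = 141/7
No improving column remains; optimal.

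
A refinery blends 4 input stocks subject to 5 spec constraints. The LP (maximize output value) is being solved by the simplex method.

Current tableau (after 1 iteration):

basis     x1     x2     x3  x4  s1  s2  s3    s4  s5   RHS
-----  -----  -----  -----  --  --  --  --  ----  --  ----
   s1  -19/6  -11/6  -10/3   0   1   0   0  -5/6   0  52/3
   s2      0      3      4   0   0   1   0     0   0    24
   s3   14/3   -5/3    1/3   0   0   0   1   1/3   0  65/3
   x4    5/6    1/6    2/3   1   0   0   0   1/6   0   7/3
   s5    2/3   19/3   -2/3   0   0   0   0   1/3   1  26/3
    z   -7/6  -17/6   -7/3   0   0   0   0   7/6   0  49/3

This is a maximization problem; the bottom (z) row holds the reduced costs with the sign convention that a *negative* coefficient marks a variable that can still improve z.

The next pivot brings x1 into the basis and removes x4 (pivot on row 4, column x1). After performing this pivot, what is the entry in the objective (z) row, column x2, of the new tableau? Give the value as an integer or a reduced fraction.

-13/5

Pivot element is row 4, column x1: 5/6.
Normalize row 4: new (row 4, x2) = (1/6)/(5/6) = 1/5.
z-row ← z-row − (-7/6)·(new row 4): -17/6 − (-7/6)·(1/5) = -13/5.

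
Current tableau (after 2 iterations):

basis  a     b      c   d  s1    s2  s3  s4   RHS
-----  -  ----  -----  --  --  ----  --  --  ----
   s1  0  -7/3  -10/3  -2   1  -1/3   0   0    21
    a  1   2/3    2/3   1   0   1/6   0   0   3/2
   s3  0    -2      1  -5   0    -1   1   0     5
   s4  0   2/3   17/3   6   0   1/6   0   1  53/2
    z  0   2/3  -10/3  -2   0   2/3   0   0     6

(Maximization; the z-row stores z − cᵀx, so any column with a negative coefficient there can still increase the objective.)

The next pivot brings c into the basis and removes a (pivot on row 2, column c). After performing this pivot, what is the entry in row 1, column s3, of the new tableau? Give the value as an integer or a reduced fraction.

0

Pivot element is row 2, column c: 2/3.
Normalize row 2: new (row 2, s3) = 0/(2/3) = 0.
row 1 ← row 1 − (-10/3)·(new row 2): 0 − (-10/3)·0 = 0.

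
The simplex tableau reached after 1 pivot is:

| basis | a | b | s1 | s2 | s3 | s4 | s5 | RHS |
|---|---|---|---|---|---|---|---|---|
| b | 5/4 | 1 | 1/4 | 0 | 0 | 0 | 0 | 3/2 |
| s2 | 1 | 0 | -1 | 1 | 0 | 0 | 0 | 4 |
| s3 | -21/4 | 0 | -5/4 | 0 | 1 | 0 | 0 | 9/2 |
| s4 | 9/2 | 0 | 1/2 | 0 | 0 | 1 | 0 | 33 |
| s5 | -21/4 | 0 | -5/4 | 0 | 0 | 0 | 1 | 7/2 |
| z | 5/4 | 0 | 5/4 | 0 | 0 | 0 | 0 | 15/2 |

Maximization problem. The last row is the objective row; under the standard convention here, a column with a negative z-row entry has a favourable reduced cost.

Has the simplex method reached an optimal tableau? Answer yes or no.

No objective-row coefficient is strictly negative, so no entering variable exists; the tableau is optimal.

yes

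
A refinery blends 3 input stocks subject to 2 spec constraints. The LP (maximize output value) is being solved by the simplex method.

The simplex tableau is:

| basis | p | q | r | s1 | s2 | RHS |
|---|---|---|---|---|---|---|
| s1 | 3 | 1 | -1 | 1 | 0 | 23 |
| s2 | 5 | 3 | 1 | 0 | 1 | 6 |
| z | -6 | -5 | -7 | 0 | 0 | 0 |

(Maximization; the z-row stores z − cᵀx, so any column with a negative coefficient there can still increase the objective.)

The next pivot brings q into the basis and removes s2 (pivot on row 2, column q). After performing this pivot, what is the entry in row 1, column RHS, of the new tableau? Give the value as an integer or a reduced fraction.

21

Pivot element is row 2, column q: 3.
Normalize row 2: new (row 2, RHS) = 6/3 = 2.
row 1 ← row 1 − 1·(new row 2): 23 − 1·2 = 21.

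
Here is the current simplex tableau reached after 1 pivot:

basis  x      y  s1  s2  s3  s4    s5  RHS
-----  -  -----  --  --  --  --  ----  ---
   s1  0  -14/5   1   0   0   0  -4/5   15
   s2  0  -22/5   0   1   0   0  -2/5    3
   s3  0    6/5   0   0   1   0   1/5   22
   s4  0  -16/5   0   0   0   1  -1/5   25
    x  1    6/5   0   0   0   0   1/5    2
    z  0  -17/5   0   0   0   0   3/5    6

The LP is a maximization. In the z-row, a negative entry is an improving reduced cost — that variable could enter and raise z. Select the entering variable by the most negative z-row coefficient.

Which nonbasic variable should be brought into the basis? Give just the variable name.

y

Objective-row coefficients: x: 0, y: -17/5, s1: 0, s2: 0, s3: 0, s4: 0, s5: 3/5.
The most negative is -17/5 in column y, so y enters.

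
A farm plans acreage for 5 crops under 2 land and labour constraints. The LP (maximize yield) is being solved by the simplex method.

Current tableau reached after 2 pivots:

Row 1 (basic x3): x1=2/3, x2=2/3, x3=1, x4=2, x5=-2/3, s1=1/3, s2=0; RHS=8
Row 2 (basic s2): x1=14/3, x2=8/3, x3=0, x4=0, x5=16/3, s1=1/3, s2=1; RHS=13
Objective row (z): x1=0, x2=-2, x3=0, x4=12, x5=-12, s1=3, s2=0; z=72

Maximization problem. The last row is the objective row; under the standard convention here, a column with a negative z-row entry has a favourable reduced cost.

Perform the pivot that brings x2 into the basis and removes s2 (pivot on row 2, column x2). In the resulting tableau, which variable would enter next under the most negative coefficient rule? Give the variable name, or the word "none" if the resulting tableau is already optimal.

x5

Pivot element 8/3. New z-row = old z-row − (-2)·(row 2/(8/3)).
Updated z-row coefficients: x1: 7/2, x2: 0, x3: 0, x4: 12, x5: -8, s1: 13/4, s2: 3/4.
The most negative is -8 in column x5, so x5 would enter next.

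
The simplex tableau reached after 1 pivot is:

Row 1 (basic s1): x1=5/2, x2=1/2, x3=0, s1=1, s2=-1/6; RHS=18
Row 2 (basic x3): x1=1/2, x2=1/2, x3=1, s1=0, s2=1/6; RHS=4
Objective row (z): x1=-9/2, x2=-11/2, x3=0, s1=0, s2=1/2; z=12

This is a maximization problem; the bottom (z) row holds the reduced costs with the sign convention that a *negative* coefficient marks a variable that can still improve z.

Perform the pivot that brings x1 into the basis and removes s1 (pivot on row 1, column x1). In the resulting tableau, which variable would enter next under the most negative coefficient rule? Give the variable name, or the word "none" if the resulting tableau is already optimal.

x2

Pivot element 5/2. New z-row = old z-row − (-9/2)·(row 1/(5/2)).
Updated z-row coefficients: x1: 0, x2: -23/5, x3: 0, s1: 9/5, s2: 1/5.
The most negative is -23/5 in column x2, so x2 would enter next.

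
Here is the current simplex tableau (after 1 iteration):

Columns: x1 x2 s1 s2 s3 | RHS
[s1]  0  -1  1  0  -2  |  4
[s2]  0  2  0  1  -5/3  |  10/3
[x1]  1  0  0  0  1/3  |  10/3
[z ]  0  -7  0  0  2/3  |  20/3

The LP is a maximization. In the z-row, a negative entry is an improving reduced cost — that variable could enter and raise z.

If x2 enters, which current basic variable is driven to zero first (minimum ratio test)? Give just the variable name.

s2

Ratios: row 1 (s1): entry -1 ≤ 0, skip; row 2 (s2): (10/3)/2 = 5/3; row 3 (x1): entry 0 ≤ 0, skip.
Minimum ratio 5/3 is in the s2 row, so s2 leaves.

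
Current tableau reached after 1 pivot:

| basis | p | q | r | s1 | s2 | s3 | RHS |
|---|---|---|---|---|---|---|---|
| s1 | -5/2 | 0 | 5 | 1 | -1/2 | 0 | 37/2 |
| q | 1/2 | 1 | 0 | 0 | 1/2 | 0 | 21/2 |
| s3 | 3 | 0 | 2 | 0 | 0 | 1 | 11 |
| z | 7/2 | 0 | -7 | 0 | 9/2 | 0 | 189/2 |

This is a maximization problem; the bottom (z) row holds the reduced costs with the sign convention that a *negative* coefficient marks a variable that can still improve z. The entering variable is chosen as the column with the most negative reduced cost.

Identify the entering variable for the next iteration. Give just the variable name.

r

Objective-row coefficients: p: 7/2, q: 0, r: -7, s1: 0, s2: 9/2, s3: 0.
The most negative is -7 in column r, so r enters.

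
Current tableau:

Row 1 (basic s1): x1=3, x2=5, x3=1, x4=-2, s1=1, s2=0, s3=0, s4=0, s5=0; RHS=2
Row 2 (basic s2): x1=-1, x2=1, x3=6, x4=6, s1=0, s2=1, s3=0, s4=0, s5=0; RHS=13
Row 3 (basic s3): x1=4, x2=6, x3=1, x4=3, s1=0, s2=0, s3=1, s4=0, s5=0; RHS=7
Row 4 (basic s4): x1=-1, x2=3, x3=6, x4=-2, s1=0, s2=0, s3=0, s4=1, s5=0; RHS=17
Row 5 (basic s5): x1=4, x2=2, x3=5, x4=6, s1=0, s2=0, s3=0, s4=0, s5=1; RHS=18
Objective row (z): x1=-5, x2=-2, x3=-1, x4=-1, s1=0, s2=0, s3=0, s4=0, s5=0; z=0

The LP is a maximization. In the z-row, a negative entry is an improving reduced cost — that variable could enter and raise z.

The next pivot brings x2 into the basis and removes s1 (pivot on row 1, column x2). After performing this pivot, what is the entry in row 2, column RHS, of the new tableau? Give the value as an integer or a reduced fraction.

Pivot element is row 1, column x2: 5.
Normalize row 1: new (row 1, RHS) = 2/5 = 2/5.
row 2 ← row 2 − 1·(new row 1): 13 − 1·(2/5) = 63/5.

63/5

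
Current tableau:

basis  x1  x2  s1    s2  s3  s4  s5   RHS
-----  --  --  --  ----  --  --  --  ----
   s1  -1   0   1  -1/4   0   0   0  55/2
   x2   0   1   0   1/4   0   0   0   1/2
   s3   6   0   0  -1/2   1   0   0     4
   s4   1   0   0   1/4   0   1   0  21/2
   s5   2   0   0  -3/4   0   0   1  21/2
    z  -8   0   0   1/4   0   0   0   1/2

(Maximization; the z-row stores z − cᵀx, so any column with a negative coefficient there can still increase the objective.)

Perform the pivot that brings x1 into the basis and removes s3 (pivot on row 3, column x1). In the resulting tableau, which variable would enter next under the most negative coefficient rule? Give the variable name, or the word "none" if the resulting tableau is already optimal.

Pivot element 6. New z-row = old z-row − (-8)·(row 3/6).
Updated z-row coefficients: x1: 0, x2: 0, s1: 0, s2: -5/12, s3: 4/3, s4: 0, s5: 0.
The most negative is -5/12 in column s2, so s2 would enter next.

s2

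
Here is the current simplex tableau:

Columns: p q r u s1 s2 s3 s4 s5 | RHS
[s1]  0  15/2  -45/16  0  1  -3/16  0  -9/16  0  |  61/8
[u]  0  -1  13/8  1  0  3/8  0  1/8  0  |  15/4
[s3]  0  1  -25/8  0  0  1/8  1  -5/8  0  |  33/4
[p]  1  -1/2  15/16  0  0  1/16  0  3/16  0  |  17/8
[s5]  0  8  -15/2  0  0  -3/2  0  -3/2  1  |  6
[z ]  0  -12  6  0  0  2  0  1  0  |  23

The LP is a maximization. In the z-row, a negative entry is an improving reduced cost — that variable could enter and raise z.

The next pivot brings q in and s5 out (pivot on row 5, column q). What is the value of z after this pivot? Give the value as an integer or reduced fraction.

32

Minimum ratio for q: 6/8 = 3/4.
z changes by −(z-row coeff of q)·ratio = −(-12)·(3/4) = 9.
New z = 23 + 9 = 32.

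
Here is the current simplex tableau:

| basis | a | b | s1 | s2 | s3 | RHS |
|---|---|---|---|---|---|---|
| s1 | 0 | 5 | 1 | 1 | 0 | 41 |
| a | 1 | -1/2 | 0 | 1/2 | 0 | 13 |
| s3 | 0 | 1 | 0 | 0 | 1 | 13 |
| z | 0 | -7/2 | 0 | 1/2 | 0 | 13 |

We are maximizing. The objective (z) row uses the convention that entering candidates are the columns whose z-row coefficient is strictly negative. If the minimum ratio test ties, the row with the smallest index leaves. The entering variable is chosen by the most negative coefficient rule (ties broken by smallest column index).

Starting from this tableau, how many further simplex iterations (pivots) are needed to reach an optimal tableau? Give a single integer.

1

pivot: b in, s1 out → z = 417/10
No improving column remains; optimal.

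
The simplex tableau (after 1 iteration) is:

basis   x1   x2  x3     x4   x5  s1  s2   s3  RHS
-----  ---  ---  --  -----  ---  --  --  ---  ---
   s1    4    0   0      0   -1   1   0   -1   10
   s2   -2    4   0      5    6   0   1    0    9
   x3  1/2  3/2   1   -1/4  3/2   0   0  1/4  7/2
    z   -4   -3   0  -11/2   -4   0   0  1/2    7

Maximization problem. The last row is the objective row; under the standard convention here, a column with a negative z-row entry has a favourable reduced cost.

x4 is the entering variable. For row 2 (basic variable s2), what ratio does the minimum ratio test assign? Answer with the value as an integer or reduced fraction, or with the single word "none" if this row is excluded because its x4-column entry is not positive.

9/5

Ratio = RHS / (x4 entry) = 9 / 5 = 9/5.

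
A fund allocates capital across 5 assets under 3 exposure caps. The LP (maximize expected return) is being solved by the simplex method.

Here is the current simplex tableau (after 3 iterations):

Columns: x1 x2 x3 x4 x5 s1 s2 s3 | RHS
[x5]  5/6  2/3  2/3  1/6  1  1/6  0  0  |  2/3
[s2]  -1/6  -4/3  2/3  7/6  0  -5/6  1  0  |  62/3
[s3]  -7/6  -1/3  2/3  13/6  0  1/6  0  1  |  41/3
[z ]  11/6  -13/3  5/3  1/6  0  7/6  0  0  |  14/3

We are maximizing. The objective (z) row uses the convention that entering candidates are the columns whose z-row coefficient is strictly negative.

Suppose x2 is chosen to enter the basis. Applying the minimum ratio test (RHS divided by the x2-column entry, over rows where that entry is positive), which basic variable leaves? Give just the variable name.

Ratios: row 1 (x5): (2/3)/(2/3) = 1; row 2 (s2): entry -4/3 ≤ 0, skip; row 3 (s3): entry -1/3 ≤ 0, skip.
Minimum ratio 1 is in the x5 row, so x5 leaves.

x5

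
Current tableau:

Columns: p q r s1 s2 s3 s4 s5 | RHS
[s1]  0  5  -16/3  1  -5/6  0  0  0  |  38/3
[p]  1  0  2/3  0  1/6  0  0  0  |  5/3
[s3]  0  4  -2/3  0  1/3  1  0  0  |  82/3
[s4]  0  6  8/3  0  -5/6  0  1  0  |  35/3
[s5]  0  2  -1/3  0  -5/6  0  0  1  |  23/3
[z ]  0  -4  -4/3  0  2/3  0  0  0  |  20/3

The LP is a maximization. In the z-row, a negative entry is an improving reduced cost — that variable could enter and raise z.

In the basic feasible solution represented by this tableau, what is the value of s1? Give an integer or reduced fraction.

s1 is basic (row 1); its value is the RHS of that row: 38/3.

38/3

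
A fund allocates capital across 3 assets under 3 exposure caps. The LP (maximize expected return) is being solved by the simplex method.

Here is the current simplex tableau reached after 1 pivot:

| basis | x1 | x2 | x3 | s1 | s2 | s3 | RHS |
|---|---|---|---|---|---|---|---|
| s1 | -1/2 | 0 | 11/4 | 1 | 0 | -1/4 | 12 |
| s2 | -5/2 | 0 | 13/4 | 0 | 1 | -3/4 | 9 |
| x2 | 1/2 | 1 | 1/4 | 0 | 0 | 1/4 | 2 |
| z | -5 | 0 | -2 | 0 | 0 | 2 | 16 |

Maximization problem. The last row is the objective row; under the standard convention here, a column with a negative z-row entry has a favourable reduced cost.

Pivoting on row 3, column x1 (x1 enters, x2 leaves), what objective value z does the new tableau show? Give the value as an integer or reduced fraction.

36

Minimum ratio for x1: 2/(1/2) = 4.
z changes by −(z-row coeff of x1)·ratio = −(-5)·4 = 20.
New z = 16 + 20 = 36.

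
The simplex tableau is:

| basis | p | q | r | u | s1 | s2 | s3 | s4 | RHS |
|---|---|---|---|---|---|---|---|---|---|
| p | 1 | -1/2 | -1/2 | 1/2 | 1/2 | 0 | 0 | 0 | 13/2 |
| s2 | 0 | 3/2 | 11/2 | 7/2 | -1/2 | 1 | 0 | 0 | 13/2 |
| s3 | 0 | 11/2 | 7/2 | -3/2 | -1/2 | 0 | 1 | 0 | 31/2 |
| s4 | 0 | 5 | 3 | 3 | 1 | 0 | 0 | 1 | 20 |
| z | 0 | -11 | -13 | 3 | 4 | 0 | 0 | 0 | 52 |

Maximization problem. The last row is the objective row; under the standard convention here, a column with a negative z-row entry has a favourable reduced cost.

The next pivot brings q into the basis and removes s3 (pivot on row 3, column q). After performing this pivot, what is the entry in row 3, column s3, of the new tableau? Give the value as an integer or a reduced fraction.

Pivot element is row 3, column q: 11/2.
Normalize row 3: new (row 3, s3) = 1/(11/2) = 2/11.
Row 3 is the pivot row, so the entry is 2/11.

2/11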